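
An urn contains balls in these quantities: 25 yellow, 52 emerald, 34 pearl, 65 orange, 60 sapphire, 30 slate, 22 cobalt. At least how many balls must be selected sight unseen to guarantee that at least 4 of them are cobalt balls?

In the worst case for collecting cobalt balls, every non-cobalt ball comes out first.
There are 25 + 52 + 34 + 65 + 60 + 30 = 266 non-cobalt balls altogether.
After those, each further ball must be cobalt, so 266 + 4 = 270 draws guarantee 4 cobalt balls.

270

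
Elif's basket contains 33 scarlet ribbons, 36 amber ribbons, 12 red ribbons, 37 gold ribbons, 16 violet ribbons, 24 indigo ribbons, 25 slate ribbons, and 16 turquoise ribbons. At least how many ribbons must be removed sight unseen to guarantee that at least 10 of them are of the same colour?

73

Put each drawn ribbon into a box by colour. The largest draw with every box below 10 takes min(count, 9) from each colour.
Σ min(cᵢ, 9) = 9 + 9 + 9 + 9 + 9 + 9 + 9 + 9 = 72.
Draw number 72 + 1 = 73 must push one box to 10.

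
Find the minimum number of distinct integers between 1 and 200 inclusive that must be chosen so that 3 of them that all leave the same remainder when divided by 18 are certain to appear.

The 18 residue classes mod 18 are the pigeonholes.
With 36 integers one could put 2 in each residue class and have no class reach 3.
The 37th integer pushes some class to 3, so 18·2 + 1 = 37.

37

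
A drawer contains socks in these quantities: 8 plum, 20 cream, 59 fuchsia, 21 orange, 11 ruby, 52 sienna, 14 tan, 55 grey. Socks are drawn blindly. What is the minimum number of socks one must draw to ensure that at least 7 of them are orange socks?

In the worst case for collecting orange socks, every non-orange sock comes out first.
There are 8 + 20 + 59 + 11 + 52 + 14 + 55 = 219 non-orange socks altogether.
After those, each further sock must be orange, so 219 + 7 = 226 draws guarantee 7 orange socks.

226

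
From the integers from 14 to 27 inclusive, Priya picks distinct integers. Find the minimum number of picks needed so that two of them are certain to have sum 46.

Group the elements by complementary pair {x, 46−x}: {19,27}, {20,26}, {21,25}, …, giving 4 two-element pairs, the single value 23 (it cannot pair with itself since the integers are distinct), and 5 integers whose partner 46−x falls outside [14,27].
Pigeonhole: treating each of those 10 groups as a pigeonhole, one can pick one integer per group — 10 integers — with no two summing to 46.
The 11th integer lands in an occupied pair, forcing a sum of 46.

11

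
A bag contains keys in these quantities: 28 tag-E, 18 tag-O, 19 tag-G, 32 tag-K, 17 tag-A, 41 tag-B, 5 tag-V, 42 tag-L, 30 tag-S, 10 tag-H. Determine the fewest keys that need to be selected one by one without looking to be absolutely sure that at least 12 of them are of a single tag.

104

The 10 tags are the holes; the keys drawn are the pigeons.
To avoid 12 of any one tag, the worst case takes at most 11 of each tag, or every key of a tag that has fewer than 11.
That gives 11 + 11 + 11 + 11 + 11 + 11 + 5 + 11 + 11 + 10 = 103 keys with no tag reaching 12.
The next key forces some tag to 12, so 103 + 1 = 104.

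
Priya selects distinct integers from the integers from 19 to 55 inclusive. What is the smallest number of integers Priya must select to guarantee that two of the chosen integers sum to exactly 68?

23

A set avoiding the sum 68 can contain at most one of each pair {x, 68−x}, plus the 7 elements whose complement lies outside the range or equal to its own complement.
The integers 34, …, 55 (22 of them) are such a set: any two sum to at least 34+35 = 69 > 68.
Any 23rd integer completes one of the 15 pairs, so 23 choices force a sum of 68.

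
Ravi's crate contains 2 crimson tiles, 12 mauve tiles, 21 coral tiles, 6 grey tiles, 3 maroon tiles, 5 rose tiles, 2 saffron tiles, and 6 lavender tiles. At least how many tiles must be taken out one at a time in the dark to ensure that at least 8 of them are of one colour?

Put each drawn tile into a box by colour. The largest draw with every box below 8 takes min(count, 7) from each colour; colours with fewer than 7 contribute all they have.
Σ min(cᵢ, 7) = 2 + 7 + 7 + 6 + 3 + 5 + 2 + 6 = 38.
Draw number 38 + 1 = 39 must push one box to 8.

39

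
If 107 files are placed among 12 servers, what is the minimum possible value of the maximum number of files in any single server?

By the pigeonhole principle, the 12 servers are the holes and the 107 files are the pigeons.
If every server held at most 8 files, the total would be at most 12 × 8 = 96, which is less than 107.
So some server holds at least ⌈107/12⌉ = 9 files.

9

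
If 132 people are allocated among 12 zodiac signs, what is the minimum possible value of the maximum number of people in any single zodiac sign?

By pigeonhole, the 12 zodiac signs are the holes and the 132 people are the pigeons.
If every zodiac sign held at most 10 people, the total would be at most 12 × 10 = 120, which is less than 132.
So some zodiac sign holds at least ⌈132/12⌉ = 11 people.

11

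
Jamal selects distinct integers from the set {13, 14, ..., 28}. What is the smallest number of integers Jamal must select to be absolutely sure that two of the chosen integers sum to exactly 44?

Group the elements by complementary pair {x, 44−x}: {16,28}, {17,27}, {18,26}, …, giving 6 two-element pairs, the single value 22 (it cannot pair with itself since the integers are distinct), and 3 integers whose partner 44−x falls outside [13,28].
Treating each of those 10 groups as a pigeonhole, one can pick one integer per group — 10 integers — with no two summing to 44.
The 11th integer lands in an occupied pair, forcing a sum of 44.

11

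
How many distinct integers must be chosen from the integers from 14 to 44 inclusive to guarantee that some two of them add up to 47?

Group the elements by complementary pair {x, 47−x}: {14,33}, {15,32}, {16,31}, …, giving 10 two-element pairs and 11 integers whose partner 47−x falls outside [14,44].
Pigeonhole: treating each of those 21 groups as a pigeonhole, one can pick one integer per group — 21 integers — with no two summing to 47.
The 22nd integer lands in an occupied pair, forcing a sum of 47.

22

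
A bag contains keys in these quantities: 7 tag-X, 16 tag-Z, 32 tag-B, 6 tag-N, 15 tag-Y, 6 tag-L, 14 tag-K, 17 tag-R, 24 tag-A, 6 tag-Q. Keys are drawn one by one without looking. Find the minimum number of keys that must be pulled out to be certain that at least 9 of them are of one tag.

74

An adversary could hand out at most 8 keys per tag (4 tags run out sooner): 7 + 8 + 8 + 6 + 8 + 6 + 8 + 8 + 8 + 6 = 73 keys and still no tag has 9.
One more key lands in a tag already at 8, so 74 draws are enough and 73 are not.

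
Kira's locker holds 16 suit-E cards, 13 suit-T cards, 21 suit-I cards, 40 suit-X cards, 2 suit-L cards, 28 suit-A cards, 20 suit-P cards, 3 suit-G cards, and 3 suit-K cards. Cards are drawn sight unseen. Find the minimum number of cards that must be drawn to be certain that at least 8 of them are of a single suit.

51

By pigeonhole, the 9 suits are the holes; the cards drawn are the pigeons.
To avoid 8 of any one suit, the worst case takes at most 7 of each suit, or every card of a suit that has fewer than 7.
That gives 7 + 7 + 7 + 7 + 2 + 7 + 7 + 3 + 3 = 50 cards with no suit reaching 8.
The next card forces some suit to 8, so 50 + 1 = 51.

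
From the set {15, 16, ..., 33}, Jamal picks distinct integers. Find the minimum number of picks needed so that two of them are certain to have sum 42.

Group the elements by complementary pair {x, 42−x}: {15,27}, {16,26}, {17,25}, …, giving 6 two-element pairs, the single value 21 (it cannot pair with itself since the integers are distinct), and 6 integers whose partner 42−x falls outside [15,33].
Pigeonhole: treating each of those 13 groups as a pigeonhole, one can pick one integer per group — 13 integers — with no two summing to 42.
The 14th integer lands in an occupied pair, forcing a sum of 42.

14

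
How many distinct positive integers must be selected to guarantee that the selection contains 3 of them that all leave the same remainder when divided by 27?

By the pigeonhole principle, the 27 residue classes mod 27 are the pigeonholes.
With 54 integers one could put 2 in each residue class and have no class reach 3.
The 55th integer pushes some class to 3, so 27·2 + 1 = 55.

55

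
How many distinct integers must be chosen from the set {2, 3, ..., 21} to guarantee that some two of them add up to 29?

14

Two chosen integers sum to 29 exactly when both halves of some pair {x, 29−x} with 8 ≤ x ≤ 29−x ≤ 21 are chosen — 7 such pairs.
The remaining 6 elements (those with no distinct partner in range) can never complete a 29-sum, so the worst case takes all of them and one from each pair: 6 + 7 = 13.
The 14th integer has to be the second member of some pair, so 13 + 1 = 14.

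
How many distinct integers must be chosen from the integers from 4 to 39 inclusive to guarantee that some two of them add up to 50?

Group the elements by complementary pair {x, 50−x}: {11,39}, {12,38}, {13,37}, …, giving 14 two-element pairs, the single value 25 (it cannot pair with itself since the integers are distinct), and 7 integers whose partner 50−x falls outside [4,39].
Treating each of those 22 groups as a pigeonhole, one can pick one integer per group — 22 integers — with no two summing to 50.
The 23rd integer lands in an occupied pair, forcing a sum of 50.

23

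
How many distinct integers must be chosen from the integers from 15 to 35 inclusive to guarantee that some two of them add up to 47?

13

Two chosen integers sum to 47 exactly when both halves of some pair {x, 47−x} with 15 ≤ x ≤ 47−x ≤ 32 are chosen — 9 such pairs.
The remaining 3 elements (those with no distinct partner in range) can never complete a 47-sum, so the worst case takes all of them and one from each pair: 3 + 9 = 12.
The 13th integer has to be the second member of some pair, so 12 + 1 = 13.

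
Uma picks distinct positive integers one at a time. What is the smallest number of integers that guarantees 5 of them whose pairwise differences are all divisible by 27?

Integers whose pairwise differences are multiples of 27 are exactly those sharing a remainder mod 27. The 27 residue classes mod 27 are the pigeonholes.
With 108 integers one could put 4 in each residue class and have no class reach 5.
The 109th integer pushes some class to 5, so 27·4 + 1 = 109.

109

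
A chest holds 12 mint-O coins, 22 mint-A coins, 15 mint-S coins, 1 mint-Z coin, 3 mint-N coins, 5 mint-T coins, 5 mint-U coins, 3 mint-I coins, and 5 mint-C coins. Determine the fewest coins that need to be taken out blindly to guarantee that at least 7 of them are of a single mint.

41

An adversary could hand out at most 6 coins per mint (6 mints run out sooner): 6 + 6 + 6 + 1 + 3 + 5 + 5 + 3 + 5 = 40 coins and still no mint has 7.
One more coin lands in a mint already at 6, so 41 draws are enough and 40 are not.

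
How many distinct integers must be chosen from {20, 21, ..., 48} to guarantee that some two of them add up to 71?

17

Two chosen integers sum to 71 exactly when both halves of some pair {x, 71−x} with 23 ≤ x ≤ 71−x ≤ 48 are chosen — 13 such pairs.
The remaining 3 elements (those with no distinct partner in range) can never complete a 71-sum, so the worst case takes all of them and one from each pair: 3 + 13 = 16.
Pigeonhole: the 17th integer has to be the second member of some pair, so 16 + 1 = 17.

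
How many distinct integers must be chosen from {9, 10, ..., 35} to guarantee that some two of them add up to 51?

Group the elements by complementary pair {x, 51−x}: {16,35}, {17,34}, {18,33}, …, giving 10 two-element pairs and 7 integers whose partner 51−x falls outside [9,35].
Pigeonhole: treating each of those 17 groups as a pigeonhole, one can pick one integer per group — 17 integers — with no two summing to 51.
The 18th integer lands in an occupied pair, forcing a sum of 51.

18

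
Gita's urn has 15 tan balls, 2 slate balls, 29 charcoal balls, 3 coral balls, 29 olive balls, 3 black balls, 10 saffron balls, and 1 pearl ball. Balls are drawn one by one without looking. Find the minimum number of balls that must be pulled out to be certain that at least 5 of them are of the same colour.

An adversary could hand out at most 4 balls per colour (4 colours run out sooner): 4 + 2 + 4 + 3 + 4 + 3 + 4 + 1 = 25 balls and still no colour has 5.
By pigeonhole, one more ball lands in a colour already at 4, so 26 draws are enough and 25 are not.

26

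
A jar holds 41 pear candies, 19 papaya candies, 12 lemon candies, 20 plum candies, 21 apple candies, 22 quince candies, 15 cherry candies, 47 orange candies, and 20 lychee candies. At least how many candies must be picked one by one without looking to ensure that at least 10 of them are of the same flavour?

Pigeonhole: the 9 flavours are the holes; the candies drawn are the pigeons.
To avoid 10 of any one flavour, the worst case takes at most 9 of each flavour.
That gives 9 + 9 + 9 + 9 + 9 + 9 + 9 + 9 + 9 = 81 candies with no flavour reaching 10.
The next candy forces some flavour to 10, so 81 + 1 = 82.

82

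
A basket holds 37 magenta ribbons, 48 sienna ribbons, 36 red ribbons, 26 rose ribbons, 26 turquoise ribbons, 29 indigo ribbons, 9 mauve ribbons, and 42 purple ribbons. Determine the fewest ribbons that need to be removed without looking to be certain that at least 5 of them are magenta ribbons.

221

In the worst case for collecting magenta ribbons, every non-magenta ribbon comes out first.
There are 48 + 36 + 26 + 26 + 29 + 9 + 42 = 216 non-magenta ribbons altogether.
After those, each further ribbon must be magenta, so 216 + 5 = 221 draws guarantee 5 magenta ribbons.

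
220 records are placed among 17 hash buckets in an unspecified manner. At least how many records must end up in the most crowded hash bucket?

13

The 17 hash buckets are the holes and the 220 records are the pigeons.
If every hash bucket held at most 12 records, the total would be at most 17 × 12 = 204, which is less than 220.
So some hash bucket holds at least ⌈220/17⌉ = 13 records.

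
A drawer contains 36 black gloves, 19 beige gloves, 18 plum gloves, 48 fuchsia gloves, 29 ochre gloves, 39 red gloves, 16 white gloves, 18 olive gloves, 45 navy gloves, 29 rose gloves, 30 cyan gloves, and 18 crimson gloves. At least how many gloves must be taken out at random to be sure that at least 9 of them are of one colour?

97

Pigeonhole: the 12 colours are the holes; the gloves drawn are the pigeons.
To avoid 9 of any one colour, the worst case takes at most 8 of each colour.
That gives 8 + 8 + 8 + 8 + 8 + 8 + 8 + 8 + 8 + 8 + 8 + 8 = 96 gloves with no colour reaching 9.
The next glove forces some colour to 9, so 96 + 1 = 97.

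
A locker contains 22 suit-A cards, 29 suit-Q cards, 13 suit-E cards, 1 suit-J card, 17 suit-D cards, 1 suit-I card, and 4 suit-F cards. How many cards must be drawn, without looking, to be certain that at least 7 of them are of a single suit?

By pigeonhole, put each drawn card into a box by suit. The largest draw with every box below 7 takes min(count, 6) from each suit; suits with fewer than 6 contribute all they have.
Σ min(cᵢ, 6) = 6 + 6 + 6 + 1 + 6 + 1 + 4 = 30.
Draw number 30 + 1 = 31 must push one box to 7.

31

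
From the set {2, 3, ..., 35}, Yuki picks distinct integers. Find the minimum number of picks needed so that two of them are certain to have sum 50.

Two chosen integers sum to 50 exactly when both halves of some pair {x, 50−x} with 15 ≤ x ≤ 50−x ≤ 35 are chosen — 10 such pairs.
The remaining 14 elements (those with no distinct partner in range) can never complete a 50-sum, so the worst case takes all of them and one from each pair: 14 + 10 = 24.
The 25th integer has to be the second member of some pair, so 24 + 1 = 25.

25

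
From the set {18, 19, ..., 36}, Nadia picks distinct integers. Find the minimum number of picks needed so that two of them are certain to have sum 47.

14

A set avoiding the sum 47 can contain at most one of each pair {x, 47−x}, plus the 7 elements whose complement lies outside the range.
The integers 24, …, 36 (13 of them) are such a set: any two sum to at least 24+25 = 49 > 47.
Any 14th integer completes one of the 6 pairs, so 14 choices force a sum of 47.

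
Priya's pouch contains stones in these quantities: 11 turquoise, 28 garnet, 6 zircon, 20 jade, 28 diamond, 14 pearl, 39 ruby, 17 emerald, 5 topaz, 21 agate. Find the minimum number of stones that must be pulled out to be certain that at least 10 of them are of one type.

An adversary could hand out at most 9 stones per type (zircon, topaz run out sooner): 9 + 9 + 6 + 9 + 9 + 9 + 9 + 9 + 5 + 9 = 83 stones and still no type has 10.
One more stone lands in a type already at 9, so 84 draws are enough and 83 are not.

84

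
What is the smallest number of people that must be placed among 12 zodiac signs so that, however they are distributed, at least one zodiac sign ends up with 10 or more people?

109

With 108 people one could put exactly 9 in each of the 12 zodiac signs, and no zodiac sign would reach 10.
One more person must land in a zodiac sign that already has 9, giving it 10.
So 12 × 9 + 1 = 109 people are required.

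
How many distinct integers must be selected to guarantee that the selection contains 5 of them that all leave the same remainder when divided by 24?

By the pigeonhole principle, the 24 residue classes mod 24 are the pigeonholes.
With 96 integers one could put 4 in each residue class and have no class reach 5.
The 97th integer pushes some class to 5, so 24·4 + 1 = 97.

97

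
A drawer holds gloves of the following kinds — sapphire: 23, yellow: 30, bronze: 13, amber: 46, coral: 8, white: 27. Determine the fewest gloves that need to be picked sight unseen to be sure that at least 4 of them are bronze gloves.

138

In the worst case for collecting bronze gloves, every non-bronze glove comes out first.
There are 23 + 30 + 46 + 8 + 27 = 134 non-bronze gloves altogether.
After those, each further glove must be bronze, so 134 + 4 = 138 draws guarantee 4 bronze gloves.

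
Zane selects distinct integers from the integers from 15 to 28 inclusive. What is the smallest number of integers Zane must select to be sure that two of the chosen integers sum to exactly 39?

Two chosen integers sum to 39 exactly when both halves of some pair {x, 39−x} with 15 ≤ x ≤ 39−x ≤ 24 are chosen — 5 such pairs.
The remaining 4 elements (those with no distinct partner in range) can never complete a 39-sum, so the worst case takes all of them and one from each pair: 4 + 5 = 9.
The 10th integer has to be the second member of some pair, so 9 + 1 = 10.

10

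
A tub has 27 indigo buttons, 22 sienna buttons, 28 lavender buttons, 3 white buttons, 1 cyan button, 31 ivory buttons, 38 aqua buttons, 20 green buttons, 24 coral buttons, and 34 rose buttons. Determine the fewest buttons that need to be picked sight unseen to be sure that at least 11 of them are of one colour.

85

An adversary could hand out at most 10 buttons per colour (white, cyan run out sooner): 10 + 10 + 10 + 3 + 1 + 10 + 10 + 10 + 10 + 10 = 84 buttons and still no colour has 11.
Pigeonhole: one more button lands in a colour already at 10, so 85 draws are enough and 84 are not.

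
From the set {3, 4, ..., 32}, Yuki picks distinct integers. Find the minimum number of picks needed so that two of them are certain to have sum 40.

Group the elements by complementary pair {x, 40−x}: {8,32}, {9,31}, {10,30}, …, giving 12 two-element pairs, the single value 20 (it cannot pair with itself since the integers are distinct), and 5 integers whose partner 40−x falls outside [3,32].
Pigeonhole: treating each of those 18 groups as a pigeonhole, one can pick one integer per group — 18 integers — with no two summing to 40.
The 19th integer lands in an occupied pair, forcing a sum of 40.

19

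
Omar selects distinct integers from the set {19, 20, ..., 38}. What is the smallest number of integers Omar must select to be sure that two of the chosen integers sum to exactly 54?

13

Two chosen integers sum to 54 exactly when both halves of some pair {x, 54−x} with 19 ≤ x ≤ 54−x ≤ 35 are chosen — 8 such pairs.
The remaining 4 elements (those with no distinct partner in range) can never complete a 54-sum, so the worst case takes all of them and one from each pair: 4 + 8 = 12.
By the pigeonhole principle, the 13th integer has to be the second member of some pair, so 12 + 1 = 13.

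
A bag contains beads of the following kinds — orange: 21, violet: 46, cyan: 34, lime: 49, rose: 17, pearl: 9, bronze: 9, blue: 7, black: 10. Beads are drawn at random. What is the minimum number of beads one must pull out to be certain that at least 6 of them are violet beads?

In the worst case for collecting violet beads, every non-violet bead comes out first.
There are 21 + 34 + 49 + 17 + 9 + 9 + 7 + 10 = 156 non-violet beads altogether.
After those, each further bead must be violet, so 156 + 6 = 162 draws guarantee 6 violet beads.

162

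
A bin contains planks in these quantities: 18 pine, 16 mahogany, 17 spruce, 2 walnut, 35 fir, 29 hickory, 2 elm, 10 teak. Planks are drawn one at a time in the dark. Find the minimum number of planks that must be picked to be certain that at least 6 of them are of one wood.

An adversary could hand out at most 5 planks per wood (walnut, elm run out sooner): 5 + 5 + 5 + 2 + 5 + 5 + 2 + 5 = 34 planks and still no wood has 6.
One more plank lands in a wood already at 5, so 35 draws are enough and 34 are not.

35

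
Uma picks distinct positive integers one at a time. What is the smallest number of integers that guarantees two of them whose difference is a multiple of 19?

Integers whose pairwise differences are multiples of 19 are exactly those sharing a remainder mod 19. Pigeonhole: the 19 residue classes mod 19 are the pigeonholes.
With 19 integers one could put 1 in each residue class and have no class reach 2.
The 20th integer pushes some class to 2, so 19·1 + 1 = 20.

20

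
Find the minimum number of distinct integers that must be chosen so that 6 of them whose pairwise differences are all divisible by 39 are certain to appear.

Integers whose pairwise differences are multiples of 39 are exactly those sharing a remainder mod 39. By the pigeonhole principle, the 39 residue classes mod 39 are the pigeonholes.
With 195 integers one could put 5 in each residue class and have no class reach 6.
The 196th integer pushes some class to 6, so 39·5 + 1 = 196.

196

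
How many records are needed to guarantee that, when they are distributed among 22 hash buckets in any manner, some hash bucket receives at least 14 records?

287

With 286 records one could put exactly 13 in each of the 22 hash buckets, and no hash bucket would reach 14.
By pigeonhole, one more record must land in a hash bucket that already has 13, giving it 14.
So 22 × 13 + 1 = 287 records are required.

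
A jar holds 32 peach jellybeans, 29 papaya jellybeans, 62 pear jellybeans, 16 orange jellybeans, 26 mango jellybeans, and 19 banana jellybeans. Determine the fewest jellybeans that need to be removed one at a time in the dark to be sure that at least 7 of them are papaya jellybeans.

162

In the worst case for collecting papaya jellybeans, every non-papaya jellybean comes out first.
There are 32 + 62 + 16 + 26 + 19 = 155 non-papaya jellybeans altogether.
After those, each further jellybean must be papaya, so 155 + 7 = 162 draws guarantee 7 papaya jellybeans.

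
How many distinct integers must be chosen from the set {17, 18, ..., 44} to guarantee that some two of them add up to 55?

18

Two chosen integers sum to 55 exactly when both halves of some pair {x, 55−x} with 17 ≤ x ≤ 55−x ≤ 38 are chosen — 11 such pairs.
The remaining 6 elements (those with no distinct partner in range) can never complete a 55-sum, so the worst case takes all of them and one from each pair: 6 + 11 = 17.
The 18th integer has to be the second member of some pair, so 17 + 1 = 18.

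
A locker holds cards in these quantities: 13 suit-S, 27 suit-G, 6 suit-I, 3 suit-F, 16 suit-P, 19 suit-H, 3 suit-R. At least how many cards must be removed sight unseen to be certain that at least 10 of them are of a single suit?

49

Put each drawn card into a box by suit. The largest draw with every box below 10 takes min(count, 9) from each suit; suits with fewer than 9 contribute all they have.
Σ min(cᵢ, 9) = 9 + 9 + 6 + 3 + 9 + 9 + 3 = 48.
Draw number 48 + 1 = 49 must push one box to 10.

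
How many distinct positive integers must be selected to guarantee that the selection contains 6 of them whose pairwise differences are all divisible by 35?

Integers whose pairwise differences are multiples of 35 are exactly those sharing a remainder mod 35. The 35 residue classes mod 35 are the pigeonholes.
With 175 integers one could put 5 in each residue class and have no class reach 6.
The 176th integer pushes some class to 6, so 35·5 + 1 = 176.

176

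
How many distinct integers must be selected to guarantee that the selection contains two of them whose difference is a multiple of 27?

28

Integers whose pairwise differences are multiples of 27 are exactly those sharing a remainder mod 27. By the pigeonhole principle, the 27 residue classes mod 27 are the pigeonholes.
With 27 integers one could put 1 in each residue class and have no class reach 2.
The 28th integer pushes some class to 2, so 27·1 + 1 = 28.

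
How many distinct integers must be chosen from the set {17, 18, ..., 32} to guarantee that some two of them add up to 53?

11

Two chosen integers sum to 53 exactly when both halves of some pair {x, 53−x} with 21 ≤ x ≤ 53−x ≤ 32 are chosen — 6 such pairs.
The remaining 4 elements (those with no distinct partner in range) can never complete a 53-sum, so the worst case takes all of them and one from each pair: 4 + 6 = 10.
The 11th integer has to be the second member of some pair, so 10 + 1 = 11.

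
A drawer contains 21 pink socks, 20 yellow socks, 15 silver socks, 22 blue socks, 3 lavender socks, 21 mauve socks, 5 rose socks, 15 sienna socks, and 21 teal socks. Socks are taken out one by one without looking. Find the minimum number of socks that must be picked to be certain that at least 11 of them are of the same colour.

Put each drawn sock into a box by colour. The largest draw with every box below 11 takes min(count, 10) from each colour; colours with fewer than 10 contribute all they have.
Σ min(cᵢ, 10) = 10 + 10 + 10 + 10 + 3 + 10 + 5 + 10 + 10 = 78.
Draw number 78 + 1 = 79 must push one box to 11.

79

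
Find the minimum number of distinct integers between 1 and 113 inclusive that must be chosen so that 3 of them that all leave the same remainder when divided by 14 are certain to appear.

29

The 14 residue classes mod 14 are the pigeonholes.
With 28 integers one could put 2 in each residue class and have no class reach 3.
The 29th integer pushes some class to 3, so 14·2 + 1 = 29.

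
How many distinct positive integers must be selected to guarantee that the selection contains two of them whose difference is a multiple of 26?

27

Integers whose pairwise differences are multiples of 26 are exactly those sharing a remainder mod 26. The 26 residue classes mod 26 are the pigeonholes.
With 26 integers one could put 1 in each residue class and have no class reach 2.
The 27th integer pushes some class to 2, so 26·1 + 1 = 27.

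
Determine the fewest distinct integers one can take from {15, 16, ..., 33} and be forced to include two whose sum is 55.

14

Group the elements by complementary pair {x, 55−x}: {22,33}, {23,32}, {24,31}, …, giving 6 two-element pairs and 7 integers whose partner 55−x falls outside [15,33].
Treating each of those 13 groups as a pigeonhole, one can pick one integer per group — 13 integers — with no two summing to 55.
The 14th integer lands in an occupied pair, forcing a sum of 55.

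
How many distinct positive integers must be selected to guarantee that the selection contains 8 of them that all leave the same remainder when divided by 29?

By pigeonhole, the 29 residue classes mod 29 are the pigeonholes.
With 203 integers one could put 7 in each residue class and have no class reach 8.
The 204th integer pushes some class to 8, so 29·7 + 1 = 204.

204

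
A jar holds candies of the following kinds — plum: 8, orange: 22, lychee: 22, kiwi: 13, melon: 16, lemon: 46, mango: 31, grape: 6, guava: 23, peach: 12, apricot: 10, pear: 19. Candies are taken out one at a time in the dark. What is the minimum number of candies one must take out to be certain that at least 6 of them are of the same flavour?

61

Put each drawn candy into a box by flavour. The largest draw with every box below 6 takes min(count, 5) from each flavour.
Σ min(cᵢ, 5) = 5 + 5 + 5 + 5 + 5 + 5 + 5 + 5 + 5 + 5 + 5 + 5 = 60.
Draw number 60 + 1 = 61 must push one box to 6.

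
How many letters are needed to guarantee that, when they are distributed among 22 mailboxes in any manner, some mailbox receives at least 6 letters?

With 110 letters one could put exactly 5 in each of the 22 mailboxes, and no mailbox would reach 6.
Pigeonhole: one more letter must land in a mailbox that already has 5, giving it 6.
So 22 × 5 + 1 = 111 letters are required.

111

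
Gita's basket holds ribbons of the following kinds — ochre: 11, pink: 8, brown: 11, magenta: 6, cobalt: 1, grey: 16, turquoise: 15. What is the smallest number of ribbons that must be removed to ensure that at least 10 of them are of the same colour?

52

Put each drawn ribbon into a box by colour. The largest draw with every box below 10 takes min(count, 9) from each colour; colours with fewer than 9 contribute all they have.
Σ min(cᵢ, 9) = 9 + 8 + 9 + 6 + 1 + 9 + 9 = 51.
Draw number 51 + 1 = 52 must push one box to 10.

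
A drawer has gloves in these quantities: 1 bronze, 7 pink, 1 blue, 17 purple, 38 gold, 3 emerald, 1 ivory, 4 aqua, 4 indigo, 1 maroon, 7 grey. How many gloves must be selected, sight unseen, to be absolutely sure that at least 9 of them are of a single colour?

46

Put each drawn glove into a box by colour. The largest draw with every box below 9 takes min(count, 8) from each colour; colours with fewer than 8 contribute all they have.
Σ min(cᵢ, 8) = 1 + 7 + 1 + 8 + 8 + 3 + 1 + 4 + 4 + 1 + 7 = 45.
Draw number 45 + 1 = 46 must push one box to 9.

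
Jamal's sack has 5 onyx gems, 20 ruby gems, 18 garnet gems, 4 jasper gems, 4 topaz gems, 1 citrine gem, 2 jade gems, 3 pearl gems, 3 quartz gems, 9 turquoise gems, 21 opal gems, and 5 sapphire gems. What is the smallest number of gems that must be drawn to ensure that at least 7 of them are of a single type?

An adversary could hand out at most 6 gems per type (8 types run out sooner): 5 + 6 + 6 + 4 + 4 + 1 + 2 + 3 + 3 + 6 + 6 + 5 = 51 gems and still no type has 7.
By the pigeonhole principle, one more gem lands in a type already at 6, so 52 draws are enough and 51 are not.

52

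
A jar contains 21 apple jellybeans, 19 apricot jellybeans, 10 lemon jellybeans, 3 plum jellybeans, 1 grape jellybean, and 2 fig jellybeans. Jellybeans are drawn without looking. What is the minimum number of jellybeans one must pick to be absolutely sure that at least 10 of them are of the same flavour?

The 6 flavours are the holes; the jellybeans drawn are the pigeons.
To avoid 10 of any one flavour, the worst case takes at most 9 of each flavour, or every jellybean of a flavour that has fewer than 9.
That gives 9 + 9 + 9 + 3 + 1 + 2 = 33 jellybeans with no flavour reaching 10.
The next jellybean forces some flavour to 10, so 33 + 1 = 34.

34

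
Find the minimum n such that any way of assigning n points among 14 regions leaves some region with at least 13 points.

With 168 points one could put exactly 12 in each of the 14 regions, and no region would reach 13.
One more point must land in a region that already has 12, giving it 13.
So 14 × 12 + 1 = 169 points are required.

169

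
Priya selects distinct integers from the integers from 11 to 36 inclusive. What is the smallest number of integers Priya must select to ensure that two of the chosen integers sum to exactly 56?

Group the elements by complementary pair {x, 56−x}: {20,36}, {21,35}, {22,34}, …, giving 8 two-element pairs; the single value 28 (it cannot pair with itself since the integers are distinct); and 9 integers whose partner 56−x falls outside [11,36].
By the pigeonhole principle, treating each of those 18 groups as a pigeonhole, one can pick one integer per group — 18 integers — with no two summing to 56.
The 19th integer lands in an occupied pair, forcing a sum of 56.

19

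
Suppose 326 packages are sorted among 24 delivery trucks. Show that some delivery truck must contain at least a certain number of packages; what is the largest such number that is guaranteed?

Pigeonhole: the 24 delivery trucks are the holes and the 326 packages are the pigeons.
If every delivery truck held at most 13 packages, the total would be at most 24 × 13 = 312, which is less than 326.
So some delivery truck holds at least ⌈326/24⌉ = 14 packages.

14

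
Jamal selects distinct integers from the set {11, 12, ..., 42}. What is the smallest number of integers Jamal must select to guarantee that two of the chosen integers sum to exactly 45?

21

Group the elements by complementary pair {x, 45−x}: {11,34}, {12,33}, {13,32}, …, giving 12 two-element pairs and 8 integers whose partner 45−x falls outside [11,42].
Treating each of those 20 groups as a pigeonhole, one can pick one integer per group — 20 integers — with no two summing to 45.
The 21st integer lands in an occupied pair, forcing a sum of 45.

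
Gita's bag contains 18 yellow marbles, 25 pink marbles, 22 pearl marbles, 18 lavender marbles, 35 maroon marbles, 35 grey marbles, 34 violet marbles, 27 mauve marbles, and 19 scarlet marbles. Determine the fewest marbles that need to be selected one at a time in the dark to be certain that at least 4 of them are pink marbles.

212

In the worst case for collecting pink marbles, every non-pink marble comes out first.
There are 18 + 22 + 18 + 35 + 35 + 34 + 27 + 19 = 208 non-pink marbles altogether.
After those, each further marble must be pink, so 208 + 4 = 212 draws guarantee 4 pink marbles.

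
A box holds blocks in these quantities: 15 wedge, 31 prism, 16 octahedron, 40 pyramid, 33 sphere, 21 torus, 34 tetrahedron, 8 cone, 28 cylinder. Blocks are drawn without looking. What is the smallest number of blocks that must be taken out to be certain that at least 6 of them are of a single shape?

Pigeonhole: the 9 shapes are the holes; the blocks drawn are the pigeons.
To avoid 6 of any one shape, the worst case takes at most 5 of each shape.
That gives 5 + 5 + 5 + 5 + 5 + 5 + 5 + 5 + 5 = 45 blocks with no shape reaching 6.
The next block forces some shape to 6, so 45 + 1 = 46.

46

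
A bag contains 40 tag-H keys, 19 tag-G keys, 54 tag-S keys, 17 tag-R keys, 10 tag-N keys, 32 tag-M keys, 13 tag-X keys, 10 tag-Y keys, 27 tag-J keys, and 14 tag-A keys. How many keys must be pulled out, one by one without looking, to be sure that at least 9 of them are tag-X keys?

In the worst case for collecting tag-X keys, every non-tag-X key comes out first.
There are 40 + 19 + 54 + 17 + 10 + 32 + 10 + 27 + 14 = 223 non-tag-X keys altogether.
After those, each further key must be tag-X, so 223 + 9 = 232 draws guarantee 9 tag-X keys.

232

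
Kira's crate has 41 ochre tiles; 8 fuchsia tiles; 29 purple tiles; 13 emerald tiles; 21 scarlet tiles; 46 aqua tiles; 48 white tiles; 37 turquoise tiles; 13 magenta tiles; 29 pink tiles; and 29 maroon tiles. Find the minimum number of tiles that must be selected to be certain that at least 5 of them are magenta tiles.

306

In the worst case for collecting magenta tiles, every non-magenta tile comes out first.
There are 41 + 8 + 29 + 13 + 21 + 46 + 48 + 37 + 29 + 29 = 301 non-magenta tiles altogether.
After those, each further tile must be magenta, so 301 + 5 = 306 draws guarantee 5 magenta tiles.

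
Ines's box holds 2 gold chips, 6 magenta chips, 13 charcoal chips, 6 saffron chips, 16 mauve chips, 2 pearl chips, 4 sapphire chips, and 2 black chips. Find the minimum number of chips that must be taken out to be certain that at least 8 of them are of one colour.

By pigeonhole, the 8 colours are the holes; the chips drawn are the pigeons.
To avoid 8 of any one colour, the worst case takes at most 7 of each colour, or every chip of a colour that has fewer than 7.
That gives 2 + 6 + 7 + 6 + 7 + 2 + 4 + 2 = 36 chips with no colour reaching 8.
The next chip forces some colour to 8, so 36 + 1 = 37.

37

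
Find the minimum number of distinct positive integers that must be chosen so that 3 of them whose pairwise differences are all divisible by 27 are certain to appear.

55

Integers whose pairwise differences are multiples of 27 are exactly those sharing a remainder mod 27. The 27 residue classes mod 27 are the pigeonholes.
With 54 integers one could put 2 in each residue class and have no class reach 3.
The 55th integer pushes some class to 3, so 27·2 + 1 = 55.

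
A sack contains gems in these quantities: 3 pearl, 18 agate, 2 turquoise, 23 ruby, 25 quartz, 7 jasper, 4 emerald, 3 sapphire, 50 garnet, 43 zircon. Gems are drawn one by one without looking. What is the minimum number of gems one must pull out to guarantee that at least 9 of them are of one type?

The 10 types are the holes; the gems drawn are the pigeons.
To avoid 9 of any one type, the worst case takes at most 8 of each type, or every gem of a type that has fewer than 8.
That gives 3 + 8 + 2 + 8 + 8 + 7 + 4 + 3 + 8 + 8 = 59 gems with no type reaching 9.
The next gem forces some type to 9, so 59 + 1 = 60.

60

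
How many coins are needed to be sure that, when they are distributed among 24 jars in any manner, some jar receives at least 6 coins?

With 120 coins one could put exactly 5 in each of the 24 jars, and no jar would reach 6.
By pigeonhole, one more coin must land in a jar that already has 5, giving it 6.
So 24 × 5 + 1 = 121 coins are required.

121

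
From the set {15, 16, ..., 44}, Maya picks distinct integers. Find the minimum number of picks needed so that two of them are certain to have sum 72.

23

A set avoiding the sum 72 can contain at most one of each pair {x, 72−x}, plus the 14 elements whose complement lies outside the range or equal to its own complement.
The integers 15, …, 36 (22 of them) are such a set: any two sum to at least 15+16 = 31 and at most 35+36 = 71 < 72.
Any 23rd integer completes one of the 8 pairs, so 23 choices force a sum of 72.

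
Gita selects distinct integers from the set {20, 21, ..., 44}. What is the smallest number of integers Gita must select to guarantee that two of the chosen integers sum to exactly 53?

A set avoiding the sum 53 can contain at most one of each pair {x, 53−x}, plus the 11 elements whose complement lies outside the range.
The integers 27, …, 44 (18 of them) are such a set: any two sum to at least 27+28 = 55 > 53.
Any 19th integer completes one of the 7 pairs, so 19 choices force a sum of 53.

19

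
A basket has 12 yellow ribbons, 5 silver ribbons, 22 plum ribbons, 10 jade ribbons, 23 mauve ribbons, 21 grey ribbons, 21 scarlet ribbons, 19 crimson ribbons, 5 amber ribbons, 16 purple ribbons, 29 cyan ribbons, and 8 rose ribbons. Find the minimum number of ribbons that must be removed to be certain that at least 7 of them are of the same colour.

71

The 12 colours are the holes; the ribbons drawn are the pigeons.
To avoid 7 of any one colour, the worst case takes at most 6 of each colour, or every ribbon of a colour that has fewer than 6.
That gives 6 + 5 + 6 + 6 + 6 + 6 + 6 + 6 + 5 + 6 + 6 + 6 = 70 ribbons with no colour reaching 7.
The next ribbon forces some colour to 7, so 70 + 1 = 71.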